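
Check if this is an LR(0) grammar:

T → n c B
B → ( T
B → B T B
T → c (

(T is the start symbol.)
No. Shift-reduce conflict between [T → n c B .] and [T → . c (]

Augment with T' → T and build the canonical LR(0) collection (I0 = CLOSURE({[T' → . T]}), then GOTO on every symbol after a dot until no new states appear). It has 11 states:
  I0: { [T → . c (], [T → . n c B], [T' → . T] }  — shift
  I1: { [T' → T .] }  — accept
  I2: { [T → c . (] }  — shift
  I3: { [T → n . c B] }  — shift
  I4: { [B → . ( T], [B → . B T B], [T → n c . B] }  — shift
  I5: { [B → ( . T], [T → . c (], [T → . n c B] }  — shift
  I6: { [B → B . T B], [T → . c (], [T → . n c B], [T → n c B .] }  — shift, reduce
  I7: { [B → . ( T], [B → . B T B], [B → B T . B] }  — shift
  I8: { [B → B . T B], [B → B T B .], [T → . c (], [T → . n c B] }  — shift, reduce
  I9: { [B → ( T .] }  — reduce
  I10: { [T → c ( .] }  — reduce

Conflict in state I6:
  Shift-reduce conflict between [T → n c B .] and [T → . c (]
So the grammar is NOT LR(0).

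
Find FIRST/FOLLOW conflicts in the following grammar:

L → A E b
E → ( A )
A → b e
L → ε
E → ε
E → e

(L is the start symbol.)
A FIRST/FOLLOW conflict occurs when a non-terminal N has a nullable alternative N → β (β ⇒* ε) and another alternative N → α with FIRST(α) ∩ FOLLOW(N) ≠ ∅: on such a lookahead the parser cannot decide between expanding α and letting N vanish via β.

Nullable non-terminals: E, L.
FIRST sets used below: FIRST(A) = { 'b' }

E: nullable alternative(s) E → ε; FOLLOW(E) = { 'b' }
  E → ( A ): FIRST \ {ε} = { '(' } — disjoint from FOLLOW(E)
  E → ε: FIRST \ {ε} = { } — this is the only nullable alternative, skip
  E → e: FIRST \ {ε} = { 'e' } — disjoint from FOLLOW(E)

L: nullable alternative(s) L → ε; FOLLOW(L) = { $ }
  L → A E b: FIRST \ {ε} = { 'b' } — disjoint from FOLLOW(L)
  L → ε: FIRST \ {ε} = { } — this is the only nullable alternative, skip

A has no nullable alternative, so no FIRST/FOLLOW check is needed there.

No FIRST/FOLLOW conflicts found.

Answer: No FIRST/FOLLOW conflicts.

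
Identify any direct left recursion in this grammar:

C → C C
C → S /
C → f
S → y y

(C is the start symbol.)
Yes, C is left-recursive

Direct left recursion occurs when N → N α for some non-terminal N (the right-hand side begins with the left-hand side itself).

C → C C: LEFT RECURSIVE (starts with C)
C → S /: starts with S
C → f: starts with f
S → y y: starts with y

The grammar has direct left recursion on: C.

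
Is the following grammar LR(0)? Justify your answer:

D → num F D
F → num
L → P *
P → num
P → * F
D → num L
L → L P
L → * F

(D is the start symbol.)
No. Shift-reduce conflict between [D → num L .] and [P → . * F]

A grammar is LR(0) if no state in the canonical LR(0) collection has:
  - both a shift item (dot before a terminal) and a complete item (shift-reduce conflict), or
  - two or more complete items (reduce-reduce conflict; the accept item [D' → D .] counts as a complete item here).

Augment with D' → D and build the canonical LR(0) collection (I0 = CLOSURE({[D' → . D]}), then GOTO on every symbol after a dot until no new states appear). It has 16 states:
  I0: { [D → . num F D], [D → . num L], [D' → . D] }  — shift
  I1: { [D' → D .] }  — accept
  I2: { [D → num . F D], [D → num . L], [F → . num], [L → . * F], [L → . L P], [L → . P *], [P → . * F], [P → . num] }  — shift
  I3: { [F → . num], [L → * . F], [P → * . F] }  — shift
  I4: { [D → . num F D], [D → . num L], [D → num F . D] }  — shift
  I5: { [D → num L .], [L → L . P], [P → . * F], [P → . num] }  — shift, reduce
  I6: { [L → P . *] }  — shift
  I7: { [F → num .], [P → num .] }  — 2 reduces
  I8: { [L → P * .] }  — reduce
  I9: { [F → . num], [P → * . F] }  — shift
  I10: { [L → L P .] }  — reduce
  I11: { [P → num .] }  — reduce
  I12: { [P → * F .] }  — reduce
  I13: { [F → num .] }  — reduce
  I14: { [D → num F D .] }  — reduce
  I15: { [L → * F .], [P → * F .] }  — 2 reduces

Conflict in state I5:
  Shift-reduce conflict between [D → num L .] and [P → . * F]
So the grammar is NOT LR(0).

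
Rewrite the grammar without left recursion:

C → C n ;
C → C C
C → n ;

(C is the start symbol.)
C is directly left-recursive. The standard transformation for
  A → A α₁ | ... | A α_m | β₁ | ... | β_n
is
  A  → β₁ A' | ... | β_n A'
  A' → α₁ A' | ... | α_m A' | ε

C → n ; becomes C → n ; C'
C → C n ; becomes C' → n ; C'
C → C C becomes C' → C C'
Add C' → ε

Resulting grammar:
C → n ; C'
C' → n ; C'
C' → C C'
C' → ε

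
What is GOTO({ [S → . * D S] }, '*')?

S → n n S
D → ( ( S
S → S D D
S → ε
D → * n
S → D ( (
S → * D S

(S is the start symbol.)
{ [D → . ( ( S], [D → . * n], [S → * . D S] }

GOTO(I, '*') = CLOSURE({ [A → αX.β] : [A → α.Xβ] ∈ I, X = '*' })

Items with dot before '*', with the dot advanced:
  [S → . * D S] → [S → * . D S]
Closure of the advanced items:
  [S → * . D S] has the dot before D: add [D → . ( ( S], [D → . * n]

GOTO = { [D → . ( ( S], [D → . * n], [S → * . D S] }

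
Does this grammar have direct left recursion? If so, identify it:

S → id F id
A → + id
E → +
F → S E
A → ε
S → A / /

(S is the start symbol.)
Direct left recursion occurs when N → N α for some non-terminal N (the right-hand side begins with the left-hand side itself).

S → id F id: starts with id
A → + id: starts with '+'
E → +: starts with '+'
F → S E: starts with S
A → ε: starts with ε
S → A / /: starts with A

No direct left recursion found.

Answer: No direct left recursion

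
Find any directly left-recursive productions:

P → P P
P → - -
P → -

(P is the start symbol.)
Direct left recursion occurs when N → N α for some non-terminal N (the right-hand side begins with the left-hand side itself).

P → P P: LEFT RECURSIVE (starts with P)
P → - -: starts with '-'
P → -: starts with '-'

The grammar has direct left recursion on: P.

Answer: Yes, P is left-recursive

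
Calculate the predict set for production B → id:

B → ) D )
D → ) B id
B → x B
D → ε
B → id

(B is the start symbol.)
{ 'id' }

PREDICT(B → id) = (FIRST(RHS) \ {ε}) ∪ (FOLLOW(B) if ε ∈ FIRST(RHS), i.e. RHS ⇒* ε)
FIRST(id) = { 'id' }
ε ∉ FIRST(id), so FOLLOW(B) is not added.
PREDICT(B → id) = { 'id' }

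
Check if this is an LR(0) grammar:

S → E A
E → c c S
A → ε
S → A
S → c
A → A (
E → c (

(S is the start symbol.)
No. Shift-reduce conflict between [A → .] and [E → . c (]

A grammar is LR(0) if no state in the canonical LR(0) collection has:
  - both a shift item (dot before a terminal) and a complete item (shift-reduce conflict), or
  - two or more complete items (reduce-reduce conflict; the accept item [S' → S .] counts as a complete item here).

Augment with S' → S and build the canonical LR(0) collection (I0 = CLOSURE({[S' → . S]}), then GOTO on every symbol after a dot until no new states appear). It has 10 states:
  I0: { [A → . A (], [A → .], [E → . c (], [E → . c c S], [S → . A], [S → . E A], [S → . c], [S' → . S] }  — shift, reduce
  I1: { [A → A . (], [S → A .] }  — shift, reduce
  I2: { [A → . A (], [A → .], [S → E . A] }  — reduce
  I3: { [S' → S .] }  — accept
  I4: { [E → c . (], [E → c . c S], [S → c .] }  — shift, reduce
  I5: { [E → c ( .] }  — reduce
  I6: { [A → . A (], [A → .], [E → . c (], [E → . c c S], [E → c c . S], [S → . A], [S → . E A], [S → . c] }  — shift, reduce
  I7: { [E → c c S .] }  — reduce
  I8: { [A → A . (], [S → E A .] }  — shift, reduce
  I9: { [A → A ( .] }  — reduce

Conflict in state I0:
  Shift-reduce conflict between [A → .] and [E → . c (]
So the grammar is NOT LR(0).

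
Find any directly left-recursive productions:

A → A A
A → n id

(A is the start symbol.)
Direct left recursion occurs when N → N α for some non-terminal N (the right-hand side begins with the left-hand side itself).

A → A A: LEFT RECURSIVE (starts with A)
A → n id: starts with n

The grammar has direct left recursion on: A.

Answer: Yes, A is left-recursive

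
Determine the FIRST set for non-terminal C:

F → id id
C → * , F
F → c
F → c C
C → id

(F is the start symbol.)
{ '*', 'id' }

To compute FIRST(C), examine every production with C on the left-hand side, reading each right-hand side left to right until a non-nullable symbol is reached.

From C → * , F:
  - '*' is a terminal: add '*' and stop
From C → id:
  - id is a terminal: add 'id' and stop

Collecting: FIRST(C) = { '*', 'id' }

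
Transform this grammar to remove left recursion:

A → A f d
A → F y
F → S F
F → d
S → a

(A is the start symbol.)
A → F y A'
A' → f d A'
A' → ε
F → S F
F → d
S → a

A is directly left-recursive. The standard transformation for
  A → A α₁ | ... | A α_m | β₁ | ... | β_n
is
  A  → β₁ A' | ... | β_n A'
  A' → α₁ A' | ... | α_m A' | ε

A → F y becomes A → F y A'
A → A f d becomes A' → f d A'
Add A' → ε

Productions for other non-terminals are unchanged:
  F → S F
  F → d
  S → a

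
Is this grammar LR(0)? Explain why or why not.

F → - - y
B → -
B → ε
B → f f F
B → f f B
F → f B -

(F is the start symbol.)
No. Shift-reduce conflict between [B → .] and [B → . -]

A grammar is LR(0) if no state in the canonical LR(0) collection has:
  - both a shift item (dot before a terminal) and a complete item (shift-reduce conflict), or
  - two or more complete items (reduce-reduce conflict; the accept item [F' → F .] counts as a complete item here).

Augment with F' → F and build the canonical LR(0) collection (I0 = CLOSURE({[F' → . F]}), then GOTO on every symbol after a dot until no new states appear). It has 18 states:
  I0: { [F → . - - y], [F → . f B -], [F' → . F] }  — shift
  I1: { [F → - . - y] }  — shift
  I2: { [F' → F .] }  — accept
  I3: { [B → . -], [B → . f f B], [B → . f f F], [B → .], [F → f . B -] }  — shift, reduce
  I4: { [B → - .] }  — reduce
  I5: { [F → f B . -] }  — shift
  I6: { [B → f . f B], [B → f . f F] }  — shift
  I7: { [B → . -], [B → . f f B], [B → . f f F], [B → .], [B → f f . B], [B → f f . F], [F → . - - y], [F → . f B -] }  — shift, reduce
  I8: { [B → - .], [F → - . - y] }  — shift, reduce
  I9: { [B → f f B .] }  — reduce
  I10: { [B → f f F .] }  — reduce
  I11: { [B → . -], [B → . f f B], [B → . f f F], [B → .], [B → f . f B], [B → f . f F], [F → f . B -] }  — shift, reduce
  I12: { [B → . -], [B → . f f B], [B → . f f F], [B → .], [B → f . f B], [B → f . f F], [B → f f . B], [B → f f . F], [F → . - - y], [F → . f B -] }  — shift, reduce
  I13: { [B → . -], [B → . f f B], [B → . f f F], [B → .], [B → f . f B], [B → f . f F], [B → f f . B], [B → f f . F], [F → . - - y], [F → . f B -], [F → f . B -] }  — shift, reduce
  I14: { [B → f f B .], [F → f B . -] }  — shift, reduce
  I15: { [F → f B - .] }  — reduce
  I16: { [F → - - . y] }  — shift
  I17: { [F → - - y .] }  — reduce

Conflict in state I3:
  Shift-reduce conflict between [B → .] and [B → . -]
So the grammar is NOT LR(0).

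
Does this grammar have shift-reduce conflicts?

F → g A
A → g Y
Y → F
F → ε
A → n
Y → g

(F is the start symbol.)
Yes — I0: [F → .] vs [F → . g A]; I4: [F → .] vs [F → . g A]; I8: [Y → g .] vs [A → . g Y]

Augment with F' → F and build the canonical LR(0) collection (I0 = CLOSURE({[F' → . F]}), then GOTO on every symbol after a dot until no new states appear). It has 9 states:
  I0: { [F → . g A], [F → .], [F' → . F] }  — shift, reduce
  I1: { [F' → F .] }  — accept
  I2: { [A → . g Y], [A → . n], [F → g . A] }  — shift
  I3: { [F → g A .] }  — reduce
  I4: { [A → g . Y], [F → . g A], [F → .], [Y → . F], [Y → . g] }  — shift, reduce
  I5: { [A → n .] }  — reduce
  I6: { [Y → F .] }  — reduce
  I7: { [A → g Y .] }  — reduce
  I8: { [A → . g Y], [A → . n], [F → g . A], [Y → g .] }  — shift, reduce

I0 contains reduce item [F → .] and shift item [F → . g A] — shift-reduce conflict.
I4 contains reduce item [F → .] and shift items [F → . g A], [Y → . g] — shift-reduce conflict.
I8 contains reduce item [Y → g .] and shift items [A → . g Y], [A → . n] — shift-reduce conflict.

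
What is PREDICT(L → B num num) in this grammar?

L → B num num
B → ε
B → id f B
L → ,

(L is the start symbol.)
PREDICT(L → B num num) = (FIRST(RHS) \ {ε}) ∪ (FOLLOW(L) if ε ∈ FIRST(RHS), i.e. RHS ⇒* ε)
FIRST(B) = { 'id', ε }
FIRST(B num num) = { 'id', 'num' }
ε ∉ FIRST(B num num), so FOLLOW(L) is not added.
PREDICT(L → B num num) = { 'id', 'num' }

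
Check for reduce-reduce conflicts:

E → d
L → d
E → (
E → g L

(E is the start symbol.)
No reduce-reduce conflicts

A reduce-reduce conflict occurs when an LR(0) state has two complete items [A → α .] and [B → β .] — both call for a reduction, and with no lookahead the parser cannot choose between them.

Augment with E' → E and build the canonical LR(0) collection (I0 = CLOSURE({[E' → . E]}), then GOTO on every symbol after a dot until no new states appear). It has 7 states:
  I0: { [E → . (], [E → . d], [E → . g L], [E' → . E] }  — shift
  I1: { [E → ( .] }  — reduce
  I2: { [E' → E .] }  — accept
  I3: { [E → d .] }  — reduce
  I4: { [E → g . L], [L → . d] }  — shift
  I5: { [E → g L .] }  — reduce
  I6: { [L → d .] }  — reduce

No state contains more than one complete item.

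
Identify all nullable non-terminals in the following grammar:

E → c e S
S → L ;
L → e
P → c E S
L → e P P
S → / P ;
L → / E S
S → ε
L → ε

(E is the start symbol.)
ε-productions: S → ε, L → ε
So S, L are immediately nullable.
No further non-terminal can be added: every production for the remaining non-terminals contains a terminal or a non-nullable non-terminal.
Nullable = { 'L', 'S' }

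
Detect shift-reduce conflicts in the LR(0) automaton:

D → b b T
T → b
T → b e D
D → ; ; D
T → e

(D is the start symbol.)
Yes — I6: [T → b .] vs [T → b . e D]

Augment with D' → D and build the canonical LR(0) collection (I0 = CLOSURE({[D' → . D]}), then GOTO on every symbol after a dot until no new states appear). It has 12 states:
  I0: { [D → . ; ; D], [D → . b b T], [D' → . D] }  — shift
  I1: { [D → ; . ; D] }  — shift
  I2: { [D' → D .] }  — accept
  I3: { [D → b . b T] }  — shift
  I4: { [D → b b . T], [T → . b e D], [T → . b], [T → . e] }  — shift
  I5: { [D → b b T .] }  — reduce
  I6: { [T → b . e D], [T → b .] }  — shift, reduce
  I7: { [T → e .] }  — reduce
  I8: { [D → . ; ; D], [D → . b b T], [T → b e . D] }  — shift
  I9: { [T → b e D .] }  — reduce
  I10: { [D → . ; ; D], [D → . b b T], [D → ; ; . D] }  — shift
  I11: { [D → ; ; D .] }  — reduce

I6 contains reduce item [T → b .] and shift item [T → b . e D] — shift-reduce conflict.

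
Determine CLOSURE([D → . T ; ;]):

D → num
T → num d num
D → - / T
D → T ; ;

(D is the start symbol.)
{ [D → . T ; ;], [T → . num d num] }

To compute CLOSURE, for each item [A → α.Bβ] where B is a non-terminal, add [B → .γ] for all productions B → γ; repeat for the newly added items until nothing changes.

Start with: [D → . T ; ;]
  [D → . T ; ;] has the dot before T: add [T → . num d num]
No further items can be added.

CLOSURE = { [D → . T ; ;], [T → . num d num] }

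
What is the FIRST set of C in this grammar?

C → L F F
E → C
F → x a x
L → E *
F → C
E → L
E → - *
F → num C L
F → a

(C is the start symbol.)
To compute FIRST(C), examine every production with C on the left-hand side, reading each right-hand side left to right until a non-nullable symbol is reached.

FIRST sets of the other non-terminals involved (by the same procedure, iterated to a fixed point):
  FIRST(L) = { '-' }

From C → L F F:
  - L is a non-terminal: add FIRST(L) \ {ε} = { '-' }
    L is not nullable, so stop

Collecting: FIRST(C) = { '-' }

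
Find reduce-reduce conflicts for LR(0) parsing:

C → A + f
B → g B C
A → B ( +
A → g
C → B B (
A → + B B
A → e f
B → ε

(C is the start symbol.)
Augment with C' → C and build the canonical LR(0) collection (I0 = CLOSURE({[C' → . C]}), then GOTO on every symbol after a dot until no new states appear). It has 19 states:
  I0: { [A → . + B B], [A → . B ( +], [A → . e f], [A → . g], [B → . g B C], [B → .], [C → . A + f], [C → . B B (], [C' → . C] }  — shift, reduce
  I1: { [A → + . B B], [B → . g B C], [B → .] }  — shift, reduce
  I2: { [C → A . + f] }  — shift
  I3: { [A → B . ( +], [B → . g B C], [B → .], [C → B . B (] }  — shift, reduce
  I4: { [C' → C .] }  — accept
  I5: { [A → e . f] }  — shift
  I6: { [A → g .], [B → . g B C], [B → .], [B → g . B C] }  — shift, 2 reduces
  I7: { [A → . + B B], [A → . B ( +], [A → . e f], [A → . g], [B → . g B C], [B → .], [B → g B . C], [C → . A + f], [C → . B B (] }  — shift, reduce
  I8: { [B → . g B C], [B → .], [B → g . B C] }  — shift, reduce
  I9: { [B → g B C .] }  — reduce
  I10: { [A → e f .] }  — reduce
  I11: { [A → B ( . +] }  — shift
  I12: { [C → B B . (] }  — shift
  I13: { [C → B B ( .] }  — reduce
  I14: { [A → B ( + .] }  — reduce
  I15: { [C → A + . f] }  — shift
  I16: { [C → A + f .] }  — reduce
  I17: { [A → + B . B], [B → . g B C], [B → .] }  — shift, reduce
  I18: { [A → + B B .] }  — reduce

I6 contains complete items [A → g .], [B → .] — reduce-reduce conflict.

Answer: Yes — I6: [A → g .] vs [B → .]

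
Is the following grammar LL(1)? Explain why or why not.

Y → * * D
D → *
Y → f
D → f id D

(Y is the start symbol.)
Yes, the grammar is LL(1).

A grammar is LL(1) if for each non-terminal N with multiple productions, the predict sets of those productions are pairwise disjoint, where PREDICT(N → α) = (FIRST(α) \ {ε}) ∪ (FOLLOW(N) if α ⇒* ε).

For Y:
  PREDICT(Y → '*' '*' D) = { '*' }
  PREDICT(Y → f) = { 'f' }
For D:
  PREDICT(D → '*') = { '*' }
  PREDICT(D → f id D) = { 'f' }

All predict sets are disjoint. The grammar IS LL(1).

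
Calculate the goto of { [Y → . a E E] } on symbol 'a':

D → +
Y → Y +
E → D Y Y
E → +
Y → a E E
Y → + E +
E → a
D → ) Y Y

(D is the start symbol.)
{ [D → . ) Y Y], [D → . +], [E → . +], [E → . D Y Y], [E → . a], [Y → a . E E] }

GOTO(I, 'a') = CLOSURE({ [A → αX.β] : [A → α.Xβ] ∈ I, X = 'a' })

Items with dot before 'a', with the dot advanced:
  [Y → . a E E] → [Y → a . E E]
Closure of the advanced items:
  [Y → a . E E] has the dot before E: add [E → . D Y Y], [E → . +], [E → . a]
  [E → . D Y Y] has the dot before D: add [D → . +], [D → . ) Y Y]

GOTO = { [D → . ) Y Y], [D → . +], [E → . +], [E → . D Y Y], [E → . a], [Y → a . E E] }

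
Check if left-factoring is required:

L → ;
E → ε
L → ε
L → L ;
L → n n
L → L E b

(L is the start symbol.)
Left-factoring is needed when two productions for the same non-terminal
share a common prefix on the right-hand side.

Productions for L:
  L → ;
  L → ε
  L → L ;
  L → n n
  L → L E b

Found common prefix 'L' in productions for L

Answer: Yes, L has productions with common prefix 'L'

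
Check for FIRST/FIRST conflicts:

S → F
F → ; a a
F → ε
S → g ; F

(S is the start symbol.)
No FIRST/FIRST conflicts.

A FIRST/FIRST conflict occurs when two productions N → α and N → β for the same non-terminal have FIRST(α) ∩ FIRST(β) ≠ ∅ (with ε ∈ FIRST of a nullable right-hand side, so two nullable alternatives also conflict).

FIRST sets of the non-terminals at (or reachable through a nullable prefix from) the front of some alternative:
  FIRST(F) = { ';', ε }

Productions for S:
  S → F: FIRST = { ';', ε }
  S → g ; F: FIRST = { 'g' }
Productions for F:
  F → ; a a: FIRST = { ';' }
  F → ε: FIRST = { ε }

All alternatives of each non-terminal have pairwise disjoint FIRST sets.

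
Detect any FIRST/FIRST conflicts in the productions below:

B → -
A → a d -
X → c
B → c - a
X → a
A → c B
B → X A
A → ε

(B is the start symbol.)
Yes. B → c '-' a / B → X A on { 'c' }

FIRST sets of the non-terminals at (or reachable through a nullable prefix from) the front of some alternative:
  FIRST(X) = { 'a', 'c' }

Productions for B:
  B → -: FIRST = { '-' }
  B → c - a: FIRST = { 'c' }
  B → X A: FIRST = { 'a', 'c' }
Productions for A:
  A → a d -: FIRST = { 'a' }
  A → c B: FIRST = { 'c' }
  A → ε: FIRST = { ε }
Productions for X:
  X → c: FIRST = { 'c' }
  X → a: FIRST = { 'a' }

Conflict for B: B → c - a and B → X A
  Overlap: { 'c' }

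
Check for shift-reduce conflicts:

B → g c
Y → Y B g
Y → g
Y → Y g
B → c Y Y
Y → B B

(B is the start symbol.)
Yes — I7: [Y → g .] vs [B → g . c]; I9: [B → c Y Y .] vs [B → . c Y Y]; I10: [Y → Y g .] vs [B → g . c]; I12: [Y → Y g .] vs [B → g . c]; I15: [Y → Y B g .] vs [B → g . c]

Augment with B' → B and build the canonical LR(0) collection (I0 = CLOSURE({[B' → . B]}), then GOTO on every symbol after a dot until no new states appear). It has 16 states:
  I0: { [B → . c Y Y], [B → . g c], [B' → . B] }  — shift
  I1: { [B' → B .] }  — accept
  I2: { [B → . c Y Y], [B → . g c], [B → c . Y Y], [Y → . B B], [Y → . Y B g], [Y → . Y g], [Y → . g] }  — shift
  I3: { [B → g . c] }  — shift
  I4: { [B → g c .] }  — reduce
  I5: { [B → . c Y Y], [B → . g c], [Y → B . B] }  — shift
  I6: { [B → . c Y Y], [B → . g c], [B → c Y . Y], [Y → . B B], [Y → . Y B g], [Y → . Y g], [Y → . g], [Y → Y . B g], [Y → Y . g] }  — shift
  I7: { [B → g . c], [Y → g .] }  — shift, reduce
  I8: { [B → . c Y Y], [B → . g c], [Y → B . B], [Y → Y B . g] }  — shift
  I9: { [B → . c Y Y], [B → . g c], [B → c Y Y .], [Y → Y . B g], [Y → Y . g] }  — shift, reduce
  I10: { [B → g . c], [Y → Y g .], [Y → g .] }  — shift, 2 reduces
  I11: { [Y → Y B . g] }  — shift
  I12: { [B → g . c], [Y → Y g .] }  — shift, reduce
  I13: { [Y → Y B g .] }  — reduce
  I14: { [Y → B B .] }  — reduce
  I15: { [B → g . c], [Y → Y B g .] }  — shift, reduce

I7 contains reduce item [Y → g .] and shift item [B → g . c] — shift-reduce conflict.
I9 contains reduce item [B → c Y Y .] and shift items [B → . c Y Y], [B → . g c], [Y → Y . g] — shift-reduce conflict.
I10 contains reduce items [Y → Y g .], [Y → g .] and shift item [B → g . c] — shift-reduce conflict.
I12 contains reduce item [Y → Y g .] and shift item [B → g . c] — shift-reduce conflict.
I15 contains reduce item [Y → Y B g .] and shift item [B → g . c] — shift-reduce conflict.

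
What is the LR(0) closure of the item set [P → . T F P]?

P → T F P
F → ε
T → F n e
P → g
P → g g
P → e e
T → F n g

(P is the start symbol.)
To compute CLOSURE, for each item [A → α.Bβ] where B is a non-terminal, add [B → .γ] for all productions B → γ; repeat for the newly added items until nothing changes.

Start with: [P → . T F P]
  [P → . T F P] has the dot before T: add [T → . F n e], [T → . F n g]
  [T → . F n e] has the dot before F: add [F → .]
No further items can be added.

CLOSURE = { [F → .], [P → . T F P], [T → . F n e], [T → . F n g] }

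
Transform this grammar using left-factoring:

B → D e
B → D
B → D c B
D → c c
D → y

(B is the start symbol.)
Left-factoring transforms A → αβ₁ | αβ₂ into A → αA' and A' → β₁ | β₂
(α is the longest common prefix among the alternatives). Repeat until
no nonterminal has two alternatives with a common prefix.

Round 1: B has alternatives sharing prefix 'D'. Introduce B': B → D B'
  Add: B' → e
  Add: B' → ε
  Add: B' → c B

No remaining common prefixes — done.

Resulting grammar:
B → D B'
B' → e
B' → ε
B' → c B
D → c c
D → y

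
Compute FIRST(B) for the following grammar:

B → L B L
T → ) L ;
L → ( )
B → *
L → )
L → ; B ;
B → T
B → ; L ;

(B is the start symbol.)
{ '(', ')', '*', ';' }

To compute FIRST(B), examine every production with B on the left-hand side, reading each right-hand side left to right until a non-nullable symbol is reached.

FIRST sets of the other non-terminals involved (by the same procedure, iterated to a fixed point):
  FIRST(L) = { '(', ')', ';' }
  FIRST(T) = { ')' }

From B → L B L:
  - L is a non-terminal: add FIRST(L) \ {ε} = { '(', ')', ';' }
    L is not nullable, so stop
From B → *:
  - '*' is a terminal: add '*' and stop
From B → T:
  - T is a non-terminal: add FIRST(T) \ {ε} = { ')' }
    T is not nullable, so stop
From B → ; L ;:
  - ';' is a terminal: add ';' and stop

Collecting: FIRST(B) = { '(', ')', '*', ';' }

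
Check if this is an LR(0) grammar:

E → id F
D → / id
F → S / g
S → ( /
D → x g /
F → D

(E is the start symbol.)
Augment with E' → E and build the canonical LR(0) collection (I0 = CLOSURE({[E' → . E]}), then GOTO on every symbol after a dot until no new states appear). It has 15 states:
  I0: { [E → . id F], [E' → . E] }  — shift
  I1: { [E' → E .] }  — accept
  I2: { [D → . / id], [D → . x g /], [E → id . F], [F → . D], [F → . S / g], [S → . ( /] }  — shift
  I3: { [S → ( . /] }  — shift
  I4: { [D → / . id] }  — shift
  I5: { [F → D .] }  — reduce
  I6: { [E → id F .] }  — reduce
  I7: { [F → S . / g] }  — shift
  I8: { [D → x . g /] }  — shift
  I9: { [D → x g . /] }  — shift
  I10: { [D → x g / .] }  — reduce
  I11: { [F → S / . g] }  — shift
  I12: { [F → S / g .] }  — reduce
  I13: { [D → / id .] }  — reduce
  I14: { [S → ( / .] }  — reduce

Every state is either a pure shift/goto state or contains exactly one complete item and nothing to shift — no conflicts. The grammar is LR(0).

Answer: Yes, the grammar is LR(0)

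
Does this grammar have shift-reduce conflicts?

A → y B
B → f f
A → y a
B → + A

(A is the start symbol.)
No shift-reduce conflicts

A shift-reduce conflict occurs when an LR(0) state has both:
  - a complete (reduce) item [A → α .] (dot at the end), and
  - a shift item [B → β . c γ] (dot before a terminal).

Augment with A' → A and build the canonical LR(0) collection (I0 = CLOSURE({[A' → . A]}), then GOTO on every symbol after a dot until no new states appear). It has 9 states:
  I0: { [A → . y B], [A → . y a], [A' → . A] }  — shift
  I1: { [A' → A .] }  — accept
  I2: { [A → y . B], [A → y . a], [B → . + A], [B → . f f] }  — shift
  I3: { [A → . y B], [A → . y a], [B → + . A] }  — shift
  I4: { [A → y B .] }  — reduce
  I5: { [A → y a .] }  — reduce
  I6: { [B → f . f] }  — shift
  I7: { [B → f f .] }  — reduce
  I8: { [B → + A .] }  — reduce

No state contains both a complete item and a shift item.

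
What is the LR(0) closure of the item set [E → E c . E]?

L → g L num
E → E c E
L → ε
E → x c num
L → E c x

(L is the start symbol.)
Start with: [E → E c . E]
  [E → E c . E] has the dot before E: add [E → . E c E], [E → . x c num]
No further items can be added.

CLOSURE = { [E → . E c E], [E → . x c num], [E → E c . E] }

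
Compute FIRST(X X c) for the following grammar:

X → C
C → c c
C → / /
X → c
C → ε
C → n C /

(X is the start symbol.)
{ '/', 'c', 'n' }

FIRST sets of the non-terminals involved (from the grammar, by fixed-point iteration):
  FIRST(X) = { '/', 'c', 'n', ε }

To compute FIRST(X X c), process the symbols left to right:
Symbol X is a non-terminal. Add FIRST(X) \ {ε} = { '/', 'c', 'n' }
X is nullable (ε ∈ FIRST(X)), continue to the next symbol.
Symbol X is a non-terminal. Add FIRST(X) \ {ε} = { '/', 'c', 'n' }
X is nullable (ε ∈ FIRST(X)), continue to the next symbol.
Symbol c is a terminal. Add 'c' and stop.
FIRST(X X c) = { '/', 'c', 'n' }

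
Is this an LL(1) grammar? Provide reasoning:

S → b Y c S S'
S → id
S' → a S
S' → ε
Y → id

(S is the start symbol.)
A grammar is LL(1) if for each non-terminal N with multiple productions, the predict sets of those productions are pairwise disjoint, where PREDICT(N → α) = (FIRST(α) \ {ε}) ∪ (FOLLOW(N) if α ⇒* ε).

Relevant sets:
  FOLLOW(S') = { $, 'a' }

For S:
  PREDICT(S → b Y c S S') = { 'b' }
  PREDICT(S → id) = { 'id' }
For S':
  PREDICT(S' → a S) = { 'a' }
  PREDICT(S' → ε) = { $, 'a' }
Y has a single production, so nothing to check there.

Conflict found: Predict set conflict for S': { 'a' }
The grammar is NOT LL(1).

Answer: No. Predict set conflict for S': { 'a' }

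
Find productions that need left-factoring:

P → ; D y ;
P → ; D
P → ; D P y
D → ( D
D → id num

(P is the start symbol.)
Left-factoring is needed when two productions for the same non-terminal
share a common prefix on the right-hand side.

Productions for P:
  P → ; D y ;
  P → ; D
  P → ; D P y
Productions for D:
  D → ( D
  D → id num

Found common prefix '; D' in productions for P

Answer: Yes, P has productions with common prefix '; D'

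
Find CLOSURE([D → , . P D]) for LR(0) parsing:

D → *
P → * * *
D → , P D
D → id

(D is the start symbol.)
{ [D → , . P D], [P → . * * *] }

To compute CLOSURE, for each item [A → α.Bβ] where B is a non-terminal, add [B → .γ] for all productions B → γ; repeat for the newly added items until nothing changes.

Start with: [D → , . P D]
  [D → , . P D] has the dot before P: add [P → . * * *]
No further items can be added.

CLOSURE = { [D → , . P D], [P → . * * *] }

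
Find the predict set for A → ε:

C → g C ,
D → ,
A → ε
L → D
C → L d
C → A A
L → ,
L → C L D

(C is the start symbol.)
{ $, ',', 'g' }

PREDICT(A → ε) = (FIRST(RHS) \ {ε}) ∪ (FOLLOW(A) if ε ∈ FIRST(RHS), i.e. RHS ⇒* ε)
The right-hand side is ε (FIRST(ε) = { ε }), so the predict set is FOLLOW(A) = { $, ',', 'g' }
PREDICT(A → ε) = { $, ',', 'g' }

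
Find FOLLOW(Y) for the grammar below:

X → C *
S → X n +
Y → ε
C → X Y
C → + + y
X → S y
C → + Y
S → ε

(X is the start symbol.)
To compute FOLLOW(Y), find every occurrence of Y on a right-hand side N → α Y β: add FIRST(β) \ {ε}, and if β is empty or nullable also add FOLLOW(N). Iterate to a fixed point.

In C → X Y: Y is at the end, add FOLLOW(C)
In C → + Y: Y is at the end, add FOLLOW(C)

The FOLLOW sets referred to above (computed the same way, to a fixed point):
  FOLLOW(C) = { '*' }

Taking the union: FOLLOW(Y) = { '*' }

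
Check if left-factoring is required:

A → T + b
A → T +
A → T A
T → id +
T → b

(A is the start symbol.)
Left-factoring is needed when two productions for the same non-terminal
share a common prefix on the right-hand side.

Productions for A:
  A → T + b
  A → T +
  A → T A
Productions for T:
  T → id +
  T → b

Found common prefix 'T' in productions for A

Answer: Yes, A has productions with common prefix 'T'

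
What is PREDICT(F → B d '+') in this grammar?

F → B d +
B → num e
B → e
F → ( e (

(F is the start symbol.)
PREDICT(F → B d '+') = (FIRST(RHS) \ {ε}) ∪ (FOLLOW(F) if ε ∈ FIRST(RHS), i.e. RHS ⇒* ε)
FIRST(B) = { 'e', 'num' }
FIRST(B d '+') = { 'e', 'num' }
ε ∉ FIRST(B d '+'), so FOLLOW(F) is not added.
PREDICT(F → B d '+') = { 'e', 'num' }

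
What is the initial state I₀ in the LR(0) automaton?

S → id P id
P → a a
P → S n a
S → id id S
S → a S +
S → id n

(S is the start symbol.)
First, augment the grammar with S' → S
I₀ = CLOSURE({ [S' → . S] }):
  [S' → . S] has the dot before S: add [S → . id P id], [S → . id id S], [S → . a S +], [S → . id n]
No further items can be added.

I₀ = { [S → . a S +], [S → . id P id], [S → . id id S], [S → . id n], [S' → . S] }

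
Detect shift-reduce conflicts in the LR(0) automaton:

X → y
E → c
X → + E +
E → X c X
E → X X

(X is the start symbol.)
A shift-reduce conflict occurs when an LR(0) state has both:
  - a complete (reduce) item [A → α .] (dot at the end), and
  - a shift item [B → β . c γ] (dot before a terminal).

Augment with X' → X and build the canonical LR(0) collection (I0 = CLOSURE({[X' → . X]}), then GOTO on every symbol after a dot until no new states appear). It has 11 states:
  I0: { [X → . + E +], [X → . y], [X' → . X] }  — shift
  I1: { [E → . X X], [E → . X c X], [E → . c], [X → + . E +], [X → . + E +], [X → . y] }  — shift
  I2: { [X' → X .] }  — accept
  I3: { [X → y .] }  — reduce
  I4: { [X → + E . +] }  — shift
  I5: { [E → X . X], [E → X . c X], [X → . + E +], [X → . y] }  — shift
  I6: { [E → c .] }  — reduce
  I7: { [E → X X .] }  — reduce
  I8: { [E → X c . X], [X → . + E +], [X → . y] }  — shift
  I9: { [E → X c X .] }  — reduce
  I10: { [X → + E + .] }  — reduce

No state contains both a complete item and a shift item.

Answer: No shift-reduce conflicts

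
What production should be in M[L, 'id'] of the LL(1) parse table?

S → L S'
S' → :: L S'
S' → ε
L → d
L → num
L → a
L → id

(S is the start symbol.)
L → id

To find M[L, 'id'], we find productions for L where 'id' is in the predict set (PREDICT(N → α) = (FIRST(α) \ {ε}) ∪ (FOLLOW(N) if α ⇒* ε)).

L → d: PREDICT = { 'd' }
L → num: PREDICT = { 'num' }
L → a: PREDICT = { 'a' }
L → id: PREDICT = { 'id' }
  'id' is in predict set, so this production goes in M[L, 'id']

M[L, 'id'] = L → id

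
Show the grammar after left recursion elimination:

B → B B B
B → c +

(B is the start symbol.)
B → c + B'
B' → B B B'
B' → ε

B is directly left-recursive. The standard transformation for
  A → A α₁ | ... | A α_m | β₁ | ... | β_n
is
  A  → β₁ A' | ... | β_n A'
  A' → α₁ A' | ... | α_m A' | ε

B → c + becomes B → c + B'
B → B B B becomes B' → B B B'
Add B' → ε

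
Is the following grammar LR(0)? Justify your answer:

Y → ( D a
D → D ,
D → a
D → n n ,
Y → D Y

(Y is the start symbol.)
A grammar is LR(0) if no state in the canonical LR(0) collection has:
  - both a shift item (dot before a terminal) and a complete item (shift-reduce conflict), or
  - two or more complete items (reduce-reduce conflict; the accept item [Y' → Y .] counts as a complete item here).

Augment with Y' → Y and build the canonical LR(0) collection (I0 = CLOSURE({[Y' → . Y]}), then GOTO on every symbol after a dot until no new states appear). It has 12 states:
  I0: { [D → . D ,], [D → . a], [D → . n n ,], [Y → . ( D a], [Y → . D Y], [Y' → . Y] }  — shift
  I1: { [D → . D ,], [D → . a], [D → . n n ,], [Y → ( . D a] }  — shift
  I2: { [D → . D ,], [D → . a], [D → . n n ,], [D → D . ,], [Y → . ( D a], [Y → . D Y], [Y → D . Y] }  — shift
  I3: { [Y' → Y .] }  — accept
  I4: { [D → a .] }  — reduce
  I5: { [D → n . n ,] }  — shift
  I6: { [D → n n . ,] }  — shift
  I7: { [D → n n , .] }  — reduce
  I8: { [D → D , .] }  — reduce
  I9: { [Y → D Y .] }  — reduce
  I10: { [D → D . ,], [Y → ( D . a] }  — shift
  I11: { [Y → ( D a .] }  — reduce

Every state is either a pure shift/goto state or contains exactly one complete item and nothing to shift — no conflicts. The grammar is LR(0).

Answer: Yes, the grammar is LR(0)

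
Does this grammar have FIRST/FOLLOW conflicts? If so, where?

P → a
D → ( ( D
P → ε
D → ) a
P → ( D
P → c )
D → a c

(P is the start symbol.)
Nullable non-terminals: P.

P: nullable alternative(s) P → ε; FOLLOW(P) = { $ }
  P → a: FIRST \ {ε} = { 'a' } — disjoint from FOLLOW(P)
  P → ε: FIRST \ {ε} = { } — this is the only nullable alternative, skip
  P → ( D: FIRST \ {ε} = { '(' } — disjoint from FOLLOW(P)
  P → c ): FIRST \ {ε} = { 'c' } — disjoint from FOLLOW(P)

D has no nullable alternative, so no FIRST/FOLLOW check is needed there.

No FIRST/FOLLOW conflicts found.

Answer: No FIRST/FOLLOW conflicts.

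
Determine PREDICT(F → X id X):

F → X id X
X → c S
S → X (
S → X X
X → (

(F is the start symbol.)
{ '(', 'c' }

PREDICT(F → X id X) = (FIRST(RHS) \ {ε}) ∪ (FOLLOW(F) if ε ∈ FIRST(RHS), i.e. RHS ⇒* ε)
FIRST(X) = { '(', 'c' }
FIRST(X id X) = { '(', 'c' }
ε ∉ FIRST(X id X), so FOLLOW(F) is not added.
PREDICT(F → X id X) = { '(', 'c' }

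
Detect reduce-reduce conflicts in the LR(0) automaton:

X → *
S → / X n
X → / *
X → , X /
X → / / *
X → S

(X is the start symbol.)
Augment with X' → X and build the canonical LR(0) collection (I0 = CLOSURE({[X' → . X]}), then GOTO on every symbol after a dot until no new states appear). It has 13 states:
  I0: { [S → . / X n], [X → . *], [X → . , X /], [X → . / *], [X → . / / *], [X → . S], [X' → . X] }  — shift
  I1: { [X → * .] }  — reduce
  I2: { [S → . / X n], [X → , . X /], [X → . *], [X → . , X /], [X → . / *], [X → . / / *], [X → . S] }  — shift
  I3: { [S → . / X n], [S → / . X n], [X → . *], [X → . , X /], [X → . / *], [X → . / / *], [X → . S], [X → / . *], [X → / . / *] }  — shift
  I4: { [X → S .] }  — reduce
  I5: { [X' → X .] }  — accept
  I6: { [X → * .], [X → / * .] }  — 2 reduces
  I7: { [S → . / X n], [S → / . X n], [X → . *], [X → . , X /], [X → . / *], [X → . / / *], [X → . S], [X → / . *], [X → / . / *], [X → / / . *] }  — shift
  I8: { [S → / X . n] }  — shift
  I9: { [S → / X n .] }  — reduce
  I10: { [X → * .], [X → / * .], [X → / / * .] }  — 3 reduces
  I11: { [X → , X . /] }  — shift
  I12: { [X → , X / .] }  — reduce

I6 contains complete items [X → * .], [X → / * .] — reduce-reduce conflict.
I10 contains complete items [X → * .], [X → / * .], [X → / / * .] — reduce-reduce conflict.

Answer: Yes — I6: [X → * .] vs [X → / * .]; I10: [X → * .] vs [X → / * .]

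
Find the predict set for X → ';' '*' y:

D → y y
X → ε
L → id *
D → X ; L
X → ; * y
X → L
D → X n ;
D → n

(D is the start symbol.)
{ ';' }

PREDICT(X → ';' '*' y) = (FIRST(RHS) \ {ε}) ∪ (FOLLOW(X) if ε ∈ FIRST(RHS), i.e. RHS ⇒* ε)
FIRST(';' '*' y) = { ';' }
ε ∉ FIRST(';' '*' y), so FOLLOW(X) is not added.
PREDICT(X → ';' '*' y) = { ';' }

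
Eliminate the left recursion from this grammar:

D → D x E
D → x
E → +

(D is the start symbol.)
D → x D'
D' → x E D'
D' → ε
E → +

D is directly left-recursive. The standard transformation for
  A → A α₁ | ... | A α_m | β₁ | ... | β_n
is
  A  → β₁ A' | ... | β_n A'
  A' → α₁ A' | ... | α_m A' | ε

D → x becomes D → x D'
D → D x E becomes D' → x E D'
Add D' → ε

Productions for other non-terminals are unchanged:
  E → +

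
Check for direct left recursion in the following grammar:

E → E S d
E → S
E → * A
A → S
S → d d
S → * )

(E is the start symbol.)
E → E S d: LEFT RECURSIVE (starts with E)
E → S: starts with S
E → * A: starts with '*'
A → S: starts with S
S → d d: starts with d
S → * ): starts with '*'

The grammar has direct left recursion on: E.

Answer: Yes, E is left-recursive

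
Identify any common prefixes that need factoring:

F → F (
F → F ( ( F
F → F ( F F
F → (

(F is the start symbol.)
Left-factoring is needed when two productions for the same non-terminal
share a common prefix on the right-hand side.

Productions for F:
  F → F (
  F → F ( ( F
  F → F ( F F
  F → (

Found common prefix 'F (' in productions for F

Answer: Yes, F has productions with common prefix 'F ('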